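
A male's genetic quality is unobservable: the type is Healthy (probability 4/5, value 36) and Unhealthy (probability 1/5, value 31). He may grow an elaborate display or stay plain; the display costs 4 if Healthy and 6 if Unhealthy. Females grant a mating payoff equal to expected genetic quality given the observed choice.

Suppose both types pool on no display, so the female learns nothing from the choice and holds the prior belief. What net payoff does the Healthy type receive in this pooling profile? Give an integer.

Pooled mating payoff = 4/5·36 + 1/5·31 = 35.
Healthy pays no cost for no display, so net payoff = 35.

35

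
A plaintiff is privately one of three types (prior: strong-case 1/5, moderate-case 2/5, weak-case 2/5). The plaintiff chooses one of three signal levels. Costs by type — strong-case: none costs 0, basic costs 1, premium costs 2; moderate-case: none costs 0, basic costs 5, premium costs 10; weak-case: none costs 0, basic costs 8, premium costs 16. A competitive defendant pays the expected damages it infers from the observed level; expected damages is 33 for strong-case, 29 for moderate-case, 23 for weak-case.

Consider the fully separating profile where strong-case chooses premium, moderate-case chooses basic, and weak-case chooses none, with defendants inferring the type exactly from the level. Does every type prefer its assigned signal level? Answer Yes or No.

Separating settlements: premium → 33, basic → 29, none → 23.
strong-case (assigned premium): none: 23 − 0 = 23; basic: 29 − 1 = 28; premium: 33 − 2 = 31. strong-case stays.
moderate-case (assigned basic): none: 23 − 0 = 23; basic: 29 − 5 = 24; premium: 33 − 10 = 23. moderate-case stays.
weak-case (assigned none): none: 23 − 0 = 23; basic: 29 − 8 = 21; premium: 33 − 16 = 17. weak-case stays.
Every type prefers its assigned level; separation holds.

Yes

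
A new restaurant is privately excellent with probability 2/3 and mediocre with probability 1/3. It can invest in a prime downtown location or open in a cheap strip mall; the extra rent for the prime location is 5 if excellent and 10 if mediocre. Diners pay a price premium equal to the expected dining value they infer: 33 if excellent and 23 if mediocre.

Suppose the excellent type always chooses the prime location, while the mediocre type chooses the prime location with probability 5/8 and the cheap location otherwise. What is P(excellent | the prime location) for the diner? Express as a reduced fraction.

P(the prime location) = (2/3)·1 + (1/3)·(5/8) = 7/8.
By Bayes' rule, P(excellent | the prime location) = (2/3) / (7/8) = 16/21.

16/21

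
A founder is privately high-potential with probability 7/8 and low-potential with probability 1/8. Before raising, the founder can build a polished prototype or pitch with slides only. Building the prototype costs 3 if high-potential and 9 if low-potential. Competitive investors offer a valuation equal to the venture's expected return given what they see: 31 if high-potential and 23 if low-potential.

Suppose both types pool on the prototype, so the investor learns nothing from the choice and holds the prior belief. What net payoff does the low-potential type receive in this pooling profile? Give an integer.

21

Pooled valuation = 7/8·31 + 1/8·23 = 30.
low-potential pays cost 9 for the prototype, so net payoff = 30 − 9 = 21.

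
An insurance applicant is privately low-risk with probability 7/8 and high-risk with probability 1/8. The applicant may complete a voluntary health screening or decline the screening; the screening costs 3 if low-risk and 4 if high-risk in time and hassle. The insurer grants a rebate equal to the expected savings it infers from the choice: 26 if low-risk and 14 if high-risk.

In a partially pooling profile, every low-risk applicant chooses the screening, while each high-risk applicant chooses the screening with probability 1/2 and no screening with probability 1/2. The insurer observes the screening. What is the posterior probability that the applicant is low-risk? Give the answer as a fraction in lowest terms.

P(the screening) = (7/8)·1 + (1/8)·(1/2) = 15/16.
By Bayes' rule, P(low-risk | the screening) = (7/8) / (15/16) = 14/15.

14/15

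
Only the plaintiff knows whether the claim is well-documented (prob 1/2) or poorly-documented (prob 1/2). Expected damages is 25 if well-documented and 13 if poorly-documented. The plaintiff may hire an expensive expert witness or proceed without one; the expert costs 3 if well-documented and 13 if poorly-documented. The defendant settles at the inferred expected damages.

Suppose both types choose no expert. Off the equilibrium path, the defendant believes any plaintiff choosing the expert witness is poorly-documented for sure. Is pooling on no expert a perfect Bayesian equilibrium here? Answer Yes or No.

Yes

On path, the defendant holds the prior and pays 1/2·25 + 1/2·13 = 19. Off path (the expert witness), believing poorly-documented, it pays 13.
well-documented: no expert nets 19; the expert witness nets 13 − 3 = 10. well-documented stays.
poorly-documented: no expert nets 19; the expert witness nets 13 − 13 = 0. poorly-documented stays.
No type deviates, so pooling is sustained.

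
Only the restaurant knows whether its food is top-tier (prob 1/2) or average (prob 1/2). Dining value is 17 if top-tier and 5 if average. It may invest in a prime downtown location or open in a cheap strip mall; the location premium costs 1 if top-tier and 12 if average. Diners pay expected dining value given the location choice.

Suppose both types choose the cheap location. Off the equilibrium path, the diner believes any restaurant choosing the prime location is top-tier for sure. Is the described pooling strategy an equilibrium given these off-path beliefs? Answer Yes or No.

On path, the diner holds the prior and pays 1/2·17 + 1/2·5 = 11. Off path (the prime location), believing top-tier, it pays 17.
top-tier: the cheap location nets 11; the prime location nets 17 − 1 = 16. top-tier would deviate.
average: the cheap location nets 11; the prime location nets 17 − 12 = 5. average stays.
A type deviates, so pooling fails.

No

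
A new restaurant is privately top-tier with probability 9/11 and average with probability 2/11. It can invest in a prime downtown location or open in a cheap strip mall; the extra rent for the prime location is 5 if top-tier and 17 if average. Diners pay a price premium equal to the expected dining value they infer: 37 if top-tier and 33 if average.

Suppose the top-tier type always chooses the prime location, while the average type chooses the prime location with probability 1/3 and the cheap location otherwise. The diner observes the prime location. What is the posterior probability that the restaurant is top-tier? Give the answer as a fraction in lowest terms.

27/29

P(the prime location) = (9/11)·1 + (2/11)·(1/3) = 29/33.
By Bayes' rule, P(top-tier | the prime location) = (9/11) / (29/33) = 27/29.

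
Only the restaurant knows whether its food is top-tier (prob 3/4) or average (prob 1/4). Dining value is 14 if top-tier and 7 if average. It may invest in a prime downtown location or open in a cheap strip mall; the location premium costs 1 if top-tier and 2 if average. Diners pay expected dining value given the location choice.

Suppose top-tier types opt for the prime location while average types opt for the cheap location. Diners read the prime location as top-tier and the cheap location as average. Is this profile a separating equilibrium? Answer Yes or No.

Under these beliefs, the prime location earns price premium 14 and the cheap location earns price premium 7.
top-tier: the prime location nets 14 − 1 = 13; the cheap location nets 7. top-tier prefers the prime location.
average: the prime location nets 14 − 2 = 12; the cheap location nets 7. average would deviate to the prime location.
average has a profitable deviation, so the profile is not an equilibrium.

No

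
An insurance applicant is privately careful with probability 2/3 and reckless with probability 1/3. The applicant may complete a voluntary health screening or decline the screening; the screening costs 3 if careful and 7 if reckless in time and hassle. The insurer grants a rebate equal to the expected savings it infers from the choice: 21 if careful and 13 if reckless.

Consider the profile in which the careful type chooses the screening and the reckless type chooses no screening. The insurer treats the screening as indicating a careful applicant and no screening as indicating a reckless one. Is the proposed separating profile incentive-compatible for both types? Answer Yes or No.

Under these beliefs, the screening earns rebate 21 and no screening earns rebate 13.
careful: the screening nets 21 − 3 = 18; no screening nets 13. careful prefers the screening.
reckless: the screening nets 21 − 7 = 14; no screening nets 13. reckless would deviate to the screening.
reckless has a profitable deviation, so the profile is not an equilibrium.

No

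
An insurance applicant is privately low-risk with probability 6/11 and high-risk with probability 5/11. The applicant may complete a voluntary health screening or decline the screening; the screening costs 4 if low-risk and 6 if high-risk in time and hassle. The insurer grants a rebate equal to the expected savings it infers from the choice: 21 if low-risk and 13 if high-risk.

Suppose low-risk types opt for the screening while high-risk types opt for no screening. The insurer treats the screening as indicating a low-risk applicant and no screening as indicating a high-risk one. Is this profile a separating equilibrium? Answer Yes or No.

Under these beliefs, the screening earns rebate 21 and no screening earns rebate 13.
low-risk: the screening nets 21 − 4 = 17; no screening nets 13. low-risk prefers the screening.
high-risk: the screening nets 21 − 6 = 15; no screening nets 13. high-risk would deviate to the screening.
high-risk has a profitable deviation, so the profile is not an equilibrium.

No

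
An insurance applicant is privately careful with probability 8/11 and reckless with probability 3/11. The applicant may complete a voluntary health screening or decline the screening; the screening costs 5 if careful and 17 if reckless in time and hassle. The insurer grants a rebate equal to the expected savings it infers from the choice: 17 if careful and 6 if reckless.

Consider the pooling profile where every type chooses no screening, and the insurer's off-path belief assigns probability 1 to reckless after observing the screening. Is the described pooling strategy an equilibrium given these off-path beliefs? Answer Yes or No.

Yes

On path, the insurer holds the prior and pays 8/11·17 + 3/11·6 = 14. Off path (the screening), believing reckless, it pays 6.
careful: no screening nets 14; the screening nets 6 − 5 = 1. careful stays.
reckless: no screening nets 14; the screening nets 6 − 17 = -11. reckless stays.
No type deviates, so pooling is sustained.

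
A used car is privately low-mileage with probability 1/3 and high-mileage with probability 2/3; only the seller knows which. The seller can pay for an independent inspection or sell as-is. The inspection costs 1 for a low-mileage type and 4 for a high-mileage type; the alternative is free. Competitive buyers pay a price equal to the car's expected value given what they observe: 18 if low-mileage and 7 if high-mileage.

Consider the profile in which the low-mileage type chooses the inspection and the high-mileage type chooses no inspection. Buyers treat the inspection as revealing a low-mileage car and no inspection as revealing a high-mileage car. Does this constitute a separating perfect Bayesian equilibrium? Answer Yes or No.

No

Under these beliefs, the inspection earns price 18 and no inspection earns price 7.
low-mileage: the inspection nets 18 − 1 = 17; no inspection nets 7. low-mileage prefers the inspection.
high-mileage: the inspection nets 18 − 4 = 14; no inspection nets 7. high-mileage would deviate to the inspection.
high-mileage has a profitable deviation, so the profile is not an equilibrium.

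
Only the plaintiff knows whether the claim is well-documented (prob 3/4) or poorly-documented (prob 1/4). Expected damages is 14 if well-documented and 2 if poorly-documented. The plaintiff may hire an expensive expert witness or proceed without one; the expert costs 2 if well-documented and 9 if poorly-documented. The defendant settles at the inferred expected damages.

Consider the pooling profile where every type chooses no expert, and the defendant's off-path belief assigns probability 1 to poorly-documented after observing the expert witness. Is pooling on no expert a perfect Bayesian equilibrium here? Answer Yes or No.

On path, the defendant holds the prior and pays 3/4·14 + 1/4·2 = 11. Off path (the expert witness), believing poorly-documented, it pays 2.
well-documented: no expert nets 11; the expert witness nets 2 − 2 = 0. well-documented stays.
poorly-documented: no expert nets 11; the expert witness nets 2 − 9 = -7. poorly-documented stays.
No type deviates, so pooling is sustained.

Yes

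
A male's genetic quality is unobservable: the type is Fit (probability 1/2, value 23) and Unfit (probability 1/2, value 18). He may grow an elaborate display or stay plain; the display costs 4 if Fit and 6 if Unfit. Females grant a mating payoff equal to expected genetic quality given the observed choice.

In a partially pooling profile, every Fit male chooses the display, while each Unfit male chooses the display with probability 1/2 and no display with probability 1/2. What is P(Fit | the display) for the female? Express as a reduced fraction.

2/3

P(the display) = (1/2)·1 + (1/2)·(1/2) = 3/4.
By Bayes' rule, P(Fit | the display) = (1/2) / (3/4) = 2/3.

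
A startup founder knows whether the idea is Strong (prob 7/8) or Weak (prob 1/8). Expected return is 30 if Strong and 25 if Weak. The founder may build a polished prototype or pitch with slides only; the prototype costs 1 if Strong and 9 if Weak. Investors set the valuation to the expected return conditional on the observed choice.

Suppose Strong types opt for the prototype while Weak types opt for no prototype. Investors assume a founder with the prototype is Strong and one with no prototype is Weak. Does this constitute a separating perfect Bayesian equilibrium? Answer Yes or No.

Yes

Under these beliefs, the prototype earns valuation 30 and no prototype earns valuation 25.
Strong: the prototype nets 30 − 1 = 29; no prototype nets 25. Strong prefers the prototype.
Weak: the prototype nets 30 − 9 = 21; no prototype nets 25. Weak prefers no prototype.
Neither type deviates, so the separating profile is an equilibrium.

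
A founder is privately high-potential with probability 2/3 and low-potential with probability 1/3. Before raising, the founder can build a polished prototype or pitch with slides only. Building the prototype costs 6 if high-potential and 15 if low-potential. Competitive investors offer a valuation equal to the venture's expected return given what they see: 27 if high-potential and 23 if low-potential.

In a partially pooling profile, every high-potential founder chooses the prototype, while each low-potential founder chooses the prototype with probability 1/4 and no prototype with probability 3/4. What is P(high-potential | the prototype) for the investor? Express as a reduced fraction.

P(the prototype) = (2/3)·1 + (1/3)·(1/4) = 3/4.
By Bayes' rule, P(high-potential | the prototype) = (2/3) / (3/4) = 8/9.

8/9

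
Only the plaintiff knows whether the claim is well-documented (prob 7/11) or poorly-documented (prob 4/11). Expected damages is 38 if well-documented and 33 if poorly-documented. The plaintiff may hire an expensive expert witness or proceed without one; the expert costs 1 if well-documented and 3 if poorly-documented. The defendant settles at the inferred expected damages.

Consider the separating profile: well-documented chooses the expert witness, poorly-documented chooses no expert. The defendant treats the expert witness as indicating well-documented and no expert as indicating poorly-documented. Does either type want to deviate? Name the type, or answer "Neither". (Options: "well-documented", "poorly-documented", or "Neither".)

The expert witness pays 38; no expert pays 33.
well-documented: assigned the expert witness, nets 38 − 1 = 37; deviating to no expert nets 33.
poorly-documented: assigned no expert, nets 33; deviating to the expert witness nets 38 − 3 = 35.
The poorly-documented type gains 2 by deviating.

poorly-documented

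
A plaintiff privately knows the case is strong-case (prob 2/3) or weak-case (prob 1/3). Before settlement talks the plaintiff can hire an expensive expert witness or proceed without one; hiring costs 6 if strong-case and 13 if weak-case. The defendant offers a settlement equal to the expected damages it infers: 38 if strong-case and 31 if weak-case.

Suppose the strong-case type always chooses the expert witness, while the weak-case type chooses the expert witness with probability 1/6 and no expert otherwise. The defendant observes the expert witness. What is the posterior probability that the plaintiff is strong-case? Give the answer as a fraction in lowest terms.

P(the expert witness) = (2/3)·1 + (1/3)·(1/6) = 13/18.
By Bayes' rule, P(strong-case | the expert witness) = (2/3) / (13/18) = 12/13.

12/13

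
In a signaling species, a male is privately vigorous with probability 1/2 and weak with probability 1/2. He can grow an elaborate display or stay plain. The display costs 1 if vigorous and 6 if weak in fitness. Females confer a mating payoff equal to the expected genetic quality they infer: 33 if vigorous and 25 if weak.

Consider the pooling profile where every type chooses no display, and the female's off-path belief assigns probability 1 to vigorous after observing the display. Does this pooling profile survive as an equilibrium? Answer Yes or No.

No

On path, the female holds the prior and pays 1/2·33 + 1/2·25 = 29. Off path (the display), believing vigorous, it pays 33.
vigorous: no display nets 29; the display nets 33 − 1 = 32. vigorous would deviate.
weak: no display nets 29; the display nets 33 − 6 = 27. weak stays.
A type deviates, so pooling fails.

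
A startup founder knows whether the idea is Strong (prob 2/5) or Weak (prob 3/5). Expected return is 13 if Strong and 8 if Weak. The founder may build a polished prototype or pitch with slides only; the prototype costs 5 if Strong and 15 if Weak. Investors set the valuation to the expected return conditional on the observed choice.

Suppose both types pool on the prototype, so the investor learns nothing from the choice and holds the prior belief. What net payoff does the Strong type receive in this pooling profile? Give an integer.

Pooled valuation = 2/5·13 + 3/5·8 = 10.
Strong pays cost 5 for the prototype, so net payoff = 10 − 5 = 5.

5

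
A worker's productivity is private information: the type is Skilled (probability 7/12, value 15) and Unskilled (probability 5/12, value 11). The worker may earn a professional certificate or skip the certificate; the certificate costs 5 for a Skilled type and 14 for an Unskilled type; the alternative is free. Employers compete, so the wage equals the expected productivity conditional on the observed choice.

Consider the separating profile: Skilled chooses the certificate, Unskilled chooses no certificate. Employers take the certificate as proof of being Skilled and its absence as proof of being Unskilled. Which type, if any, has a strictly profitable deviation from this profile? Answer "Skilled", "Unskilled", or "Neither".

Skilled

The certificate pays 15; no certificate pays 11.
Skilled: assigned the certificate, nets 15 − 5 = 10; deviating to no certificate nets 11.
Unskilled: assigned no certificate, nets 11; deviating to the certificate nets 15 − 14 = 1.
The Skilled type gains 1 by deviating.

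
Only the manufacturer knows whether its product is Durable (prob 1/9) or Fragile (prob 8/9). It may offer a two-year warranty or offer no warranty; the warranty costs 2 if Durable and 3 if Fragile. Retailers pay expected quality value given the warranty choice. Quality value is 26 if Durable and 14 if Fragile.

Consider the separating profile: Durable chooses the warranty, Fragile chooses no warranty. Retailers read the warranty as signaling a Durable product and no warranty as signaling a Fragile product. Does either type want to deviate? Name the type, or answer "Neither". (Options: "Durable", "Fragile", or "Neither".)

Fragile

The warranty pays 26; no warranty pays 14.
Durable: assigned the warranty, nets 26 − 2 = 24; deviating to no warranty nets 14.
Fragile: assigned no warranty, nets 14; deviating to the warranty nets 26 − 3 = 23.
The Fragile type gains 9 by deviating.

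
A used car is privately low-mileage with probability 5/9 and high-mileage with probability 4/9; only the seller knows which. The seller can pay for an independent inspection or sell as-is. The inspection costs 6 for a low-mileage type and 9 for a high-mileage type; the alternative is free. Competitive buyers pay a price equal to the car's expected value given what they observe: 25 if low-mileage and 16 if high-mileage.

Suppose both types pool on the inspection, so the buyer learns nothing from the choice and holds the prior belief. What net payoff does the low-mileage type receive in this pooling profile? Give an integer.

Pooled price = 5/9·25 + 4/9·16 = 21.
low-mileage pays cost 6 for the inspection, so net payoff = 21 − 6 = 15.

15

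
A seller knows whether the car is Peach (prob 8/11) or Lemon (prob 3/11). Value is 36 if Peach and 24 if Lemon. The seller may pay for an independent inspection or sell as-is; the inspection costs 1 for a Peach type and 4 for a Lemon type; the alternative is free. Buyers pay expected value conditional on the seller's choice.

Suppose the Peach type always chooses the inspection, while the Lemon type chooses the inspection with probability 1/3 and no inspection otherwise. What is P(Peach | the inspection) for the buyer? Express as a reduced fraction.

P(the inspection) = (8/11)·1 + (3/11)·(1/3) = 9/11.
By Bayes' rule, P(Peach | the inspection) = (8/11) / (9/11) = 8/9.

8/9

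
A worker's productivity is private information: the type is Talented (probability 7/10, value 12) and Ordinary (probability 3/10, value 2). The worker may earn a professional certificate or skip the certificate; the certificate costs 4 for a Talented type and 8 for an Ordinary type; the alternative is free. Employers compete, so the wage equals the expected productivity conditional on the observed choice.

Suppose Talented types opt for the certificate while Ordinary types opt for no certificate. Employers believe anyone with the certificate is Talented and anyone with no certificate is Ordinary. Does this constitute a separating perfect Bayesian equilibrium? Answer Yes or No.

No

Under these beliefs, the certificate earns wage 12 and no certificate earns wage 2.
Talented: the certificate nets 12 − 4 = 8; no certificate nets 2. Talented prefers the certificate.
Ordinary: the certificate nets 12 − 8 = 4; no certificate nets 2. Ordinary would deviate to the certificate.
Ordinary has a profitable deviation, so the profile is not an equilibrium.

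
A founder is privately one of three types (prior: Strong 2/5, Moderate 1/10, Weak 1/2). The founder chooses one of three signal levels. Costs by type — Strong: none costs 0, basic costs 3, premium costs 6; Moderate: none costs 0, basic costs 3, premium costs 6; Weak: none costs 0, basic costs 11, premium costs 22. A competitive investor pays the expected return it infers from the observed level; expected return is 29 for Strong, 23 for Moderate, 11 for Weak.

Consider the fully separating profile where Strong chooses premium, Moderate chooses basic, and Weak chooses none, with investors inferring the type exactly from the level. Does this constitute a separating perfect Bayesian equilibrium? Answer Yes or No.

No

Separating valuations: premium → 29, basic → 23, none → 11.
Strong (assigned premium): none: 11 − 0 = 11; basic: 23 − 3 = 20; premium: 29 − 6 = 23. Strong stays.
Moderate (assigned basic): none: 11 − 0 = 11; basic: 23 − 3 = 20; premium: 29 − 6 = 23. Moderate prefers premium.
Weak (assigned none): none: 11 − 0 = 11; basic: 23 − 11 = 12; premium: 29 − 22 = 7. Weak prefers basic.
At least one type deviates; the separating profile fails.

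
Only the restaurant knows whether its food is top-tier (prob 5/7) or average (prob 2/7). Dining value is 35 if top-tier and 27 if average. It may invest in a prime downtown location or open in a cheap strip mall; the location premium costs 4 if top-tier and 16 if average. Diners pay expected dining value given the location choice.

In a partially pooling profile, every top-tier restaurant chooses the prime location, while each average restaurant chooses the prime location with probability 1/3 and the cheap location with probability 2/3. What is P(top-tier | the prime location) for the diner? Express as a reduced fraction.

P(the prime location) = (5/7)·1 + (2/7)·(1/3) = 17/21.
By Bayes' rule, P(top-tier | the prime location) = (5/7) / (17/21) = 15/17.

15/17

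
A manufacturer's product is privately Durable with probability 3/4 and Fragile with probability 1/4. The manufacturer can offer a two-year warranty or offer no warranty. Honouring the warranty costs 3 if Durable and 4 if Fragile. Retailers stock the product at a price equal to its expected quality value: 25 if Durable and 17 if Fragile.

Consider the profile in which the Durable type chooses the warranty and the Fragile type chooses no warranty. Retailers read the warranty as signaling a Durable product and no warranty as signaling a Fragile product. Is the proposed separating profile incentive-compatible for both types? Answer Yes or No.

Under these beliefs, the warranty earns price 25 and no warranty earns price 17.
Durable: the warranty nets 25 − 3 = 22; no warranty nets 17. Durable prefers the warranty.
Fragile: the warranty nets 25 − 4 = 21; no warranty nets 17. Fragile would deviate to the warranty.
Fragile has a profitable deviation, so the profile is not an equilibrium.

No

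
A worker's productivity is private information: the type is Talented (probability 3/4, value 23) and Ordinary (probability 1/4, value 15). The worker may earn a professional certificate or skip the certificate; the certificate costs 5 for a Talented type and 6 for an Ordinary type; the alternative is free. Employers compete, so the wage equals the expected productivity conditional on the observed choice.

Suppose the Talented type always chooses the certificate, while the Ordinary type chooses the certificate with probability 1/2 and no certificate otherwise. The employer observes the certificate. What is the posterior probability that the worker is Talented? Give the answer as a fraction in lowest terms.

P(the certificate) = (3/4)·1 + (1/4)·(1/2) = 7/8.
By Bayes' rule, P(Talented | the certificate) = (3/4) / (7/8) = 6/7.

6/7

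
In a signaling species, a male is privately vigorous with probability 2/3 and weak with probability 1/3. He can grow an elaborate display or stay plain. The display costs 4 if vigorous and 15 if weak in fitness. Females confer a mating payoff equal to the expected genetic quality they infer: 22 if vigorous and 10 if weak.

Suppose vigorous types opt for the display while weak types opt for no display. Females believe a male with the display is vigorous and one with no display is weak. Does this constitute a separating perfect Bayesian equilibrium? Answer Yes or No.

Under these beliefs, the display earns mating payoff 22 and no display earns mating payoff 10.
vigorous: the display nets 22 − 4 = 18; no display nets 10. vigorous prefers the display.
weak: the display nets 22 − 15 = 7; no display nets 10. weak prefers no display.
Neither type deviates, so the separating profile is an equilibrium.

Yes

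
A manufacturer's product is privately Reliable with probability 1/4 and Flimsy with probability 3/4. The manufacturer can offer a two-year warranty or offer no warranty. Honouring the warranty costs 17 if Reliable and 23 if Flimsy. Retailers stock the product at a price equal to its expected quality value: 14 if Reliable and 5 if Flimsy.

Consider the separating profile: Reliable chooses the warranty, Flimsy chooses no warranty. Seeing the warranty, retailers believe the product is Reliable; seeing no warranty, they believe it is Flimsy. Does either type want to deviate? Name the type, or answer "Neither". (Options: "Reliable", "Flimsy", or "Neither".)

Reliable

The warranty pays 14; no warranty pays 5.
Reliable: assigned the warranty, nets 14 − 17 = -3; deviating to no warranty nets 5.
Flimsy: assigned no warranty, nets 5; deviating to the warranty nets 14 − 23 = -9.
The Reliable type gains 8 by deviating.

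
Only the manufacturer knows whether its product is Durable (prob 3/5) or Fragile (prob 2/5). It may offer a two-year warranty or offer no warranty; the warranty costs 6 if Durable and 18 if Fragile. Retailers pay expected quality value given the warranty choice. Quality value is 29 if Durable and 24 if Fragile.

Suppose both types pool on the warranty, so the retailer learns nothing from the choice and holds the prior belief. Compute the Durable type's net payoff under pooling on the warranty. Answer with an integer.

Pooled price = 3/5·29 + 2/5·24 = 27.
Durable pays cost 6 for the warranty, so net payoff = 27 − 6 = 21.

21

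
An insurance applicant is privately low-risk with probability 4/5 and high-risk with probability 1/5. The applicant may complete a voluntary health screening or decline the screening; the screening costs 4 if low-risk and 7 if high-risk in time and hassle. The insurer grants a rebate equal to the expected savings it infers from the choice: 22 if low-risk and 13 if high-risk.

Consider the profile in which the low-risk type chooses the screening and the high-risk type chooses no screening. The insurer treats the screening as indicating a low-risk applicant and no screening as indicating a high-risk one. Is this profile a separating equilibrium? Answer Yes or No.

Under these beliefs, the screening earns rebate 22 and no screening earns rebate 13.
low-risk: the screening nets 22 − 4 = 18; no screening nets 13. low-risk prefers the screening.
high-risk: the screening nets 22 − 7 = 15; no screening nets 13. high-risk would deviate to the screening.
high-risk has a profitable deviation, so the profile is not an equilibrium.

No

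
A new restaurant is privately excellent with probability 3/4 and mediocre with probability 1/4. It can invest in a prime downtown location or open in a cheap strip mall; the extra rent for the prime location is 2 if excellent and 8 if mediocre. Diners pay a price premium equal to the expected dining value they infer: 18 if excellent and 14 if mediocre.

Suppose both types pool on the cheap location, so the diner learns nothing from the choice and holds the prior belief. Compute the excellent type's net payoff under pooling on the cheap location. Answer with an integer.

Pooled price premium = 3/4·18 + 1/4·14 = 17.
excellent pays no cost for the cheap location, so net payoff = 17.

17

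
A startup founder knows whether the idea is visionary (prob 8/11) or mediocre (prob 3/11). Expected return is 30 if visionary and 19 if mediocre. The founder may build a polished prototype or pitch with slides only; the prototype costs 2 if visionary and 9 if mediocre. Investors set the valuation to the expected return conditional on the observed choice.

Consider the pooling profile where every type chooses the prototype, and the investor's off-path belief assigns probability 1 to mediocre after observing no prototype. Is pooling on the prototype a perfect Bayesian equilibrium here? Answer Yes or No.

On path, the investor holds the prior and pays 8/11·30 + 3/11·19 = 27. Off path (no prototype), believing mediocre, it pays 19.
visionary: the prototype nets 27 − 2 = 25; no prototype nets 19. visionary stays.
mediocre: the prototype nets 27 − 9 = 18; no prototype nets 19. mediocre would deviate.
A type deviates, so pooling fails.

No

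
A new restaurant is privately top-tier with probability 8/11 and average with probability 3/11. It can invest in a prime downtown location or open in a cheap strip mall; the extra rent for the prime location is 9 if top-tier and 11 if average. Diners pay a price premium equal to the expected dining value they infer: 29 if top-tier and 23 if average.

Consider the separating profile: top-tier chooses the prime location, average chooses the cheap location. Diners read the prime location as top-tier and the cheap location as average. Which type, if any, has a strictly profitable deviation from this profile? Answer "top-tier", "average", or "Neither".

The prime location pays 29; the cheap location pays 23.
top-tier: assigned the prime location, nets 29 − 9 = 20; deviating to the cheap location nets 23.
average: assigned the cheap location, nets 23; deviating to the prime location nets 29 − 11 = 18.
The top-tier type gains 3 by deviating.

top-tier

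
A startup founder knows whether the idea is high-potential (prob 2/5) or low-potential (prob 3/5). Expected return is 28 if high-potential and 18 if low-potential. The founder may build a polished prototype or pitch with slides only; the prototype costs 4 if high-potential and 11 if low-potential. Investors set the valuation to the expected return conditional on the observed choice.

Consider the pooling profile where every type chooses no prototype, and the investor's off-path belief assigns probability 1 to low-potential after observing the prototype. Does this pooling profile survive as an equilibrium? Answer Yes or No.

Yes

On path, the investor holds the prior and pays 2/5·28 + 3/5·18 = 22. Off path (the prototype), believing low-potential, it pays 18.
high-potential: no prototype nets 22; the prototype nets 18 − 4 = 14. high-potential stays.
low-potential: no prototype nets 22; the prototype nets 18 − 11 = 7. low-potential stays.
No type deviates, so pooling is sustained.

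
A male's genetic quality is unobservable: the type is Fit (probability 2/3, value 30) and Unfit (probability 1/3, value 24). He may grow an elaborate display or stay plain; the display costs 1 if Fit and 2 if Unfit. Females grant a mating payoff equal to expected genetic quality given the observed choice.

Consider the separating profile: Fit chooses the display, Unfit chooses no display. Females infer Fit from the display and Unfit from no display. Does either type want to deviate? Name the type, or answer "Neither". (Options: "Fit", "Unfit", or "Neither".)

Unfit

The display pays 30; no display pays 24.
Fit: assigned the display, nets 30 − 1 = 29; deviating to no display nets 24.
Unfit: assigned no display, nets 24; deviating to the display nets 30 − 2 = 28.
The Unfit type gains 4 by deviating.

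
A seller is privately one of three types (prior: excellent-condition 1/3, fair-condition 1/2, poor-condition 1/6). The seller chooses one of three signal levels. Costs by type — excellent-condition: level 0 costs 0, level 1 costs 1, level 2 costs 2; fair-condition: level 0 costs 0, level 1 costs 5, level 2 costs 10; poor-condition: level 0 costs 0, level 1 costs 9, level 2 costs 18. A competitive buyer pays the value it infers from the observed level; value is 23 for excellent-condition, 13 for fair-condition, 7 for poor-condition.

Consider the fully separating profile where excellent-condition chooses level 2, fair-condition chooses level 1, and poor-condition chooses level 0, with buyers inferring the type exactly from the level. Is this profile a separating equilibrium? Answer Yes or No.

No

Separating prices: level 2 → 23, level 1 → 13, level 0 → 7.
excellent-condition (assigned level 2): level 0: 7 − 0 = 7; level 1: 13 − 1 = 12; level 2: 23 − 2 = 21. excellent-condition stays.
fair-condition (assigned level 1): level 0: 7 − 0 = 7; level 1: 13 − 5 = 8; level 2: 23 − 10 = 13. fair-condition prefers level 2.
poor-condition (assigned level 0): level 0: 7 − 0 = 7; level 1: 13 − 9 = 4; level 2: 23 − 18 = 5. poor-condition stays.
At least one type deviates; the separating profile fails.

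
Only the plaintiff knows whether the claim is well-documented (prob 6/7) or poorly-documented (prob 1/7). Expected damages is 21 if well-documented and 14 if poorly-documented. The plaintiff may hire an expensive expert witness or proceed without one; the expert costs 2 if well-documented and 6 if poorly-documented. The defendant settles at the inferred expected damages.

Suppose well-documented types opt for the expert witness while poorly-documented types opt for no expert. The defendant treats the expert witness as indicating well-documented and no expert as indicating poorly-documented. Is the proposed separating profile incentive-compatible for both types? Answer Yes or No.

No

Under these beliefs, the expert witness earns settlement 21 and no expert earns settlement 14.
well-documented: the expert witness nets 21 − 2 = 19; no expert nets 14. well-documented prefers the expert witness.
poorly-documented: the expert witness nets 21 − 6 = 15; no expert nets 14. poorly-documented would deviate to the expert witness.
poorly-documented has a profitable deviation, so the profile is not an equilibrium.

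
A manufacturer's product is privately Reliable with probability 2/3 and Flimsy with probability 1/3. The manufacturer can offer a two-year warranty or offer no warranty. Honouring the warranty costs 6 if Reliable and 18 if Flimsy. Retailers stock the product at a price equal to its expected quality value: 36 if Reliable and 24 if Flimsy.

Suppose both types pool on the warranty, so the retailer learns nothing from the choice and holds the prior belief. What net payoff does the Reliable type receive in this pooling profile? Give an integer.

26

Pooled price = 2/3·36 + 1/3·24 = 32.
Reliable pays cost 6 for the warranty, so net payoff = 32 − 6 = 26.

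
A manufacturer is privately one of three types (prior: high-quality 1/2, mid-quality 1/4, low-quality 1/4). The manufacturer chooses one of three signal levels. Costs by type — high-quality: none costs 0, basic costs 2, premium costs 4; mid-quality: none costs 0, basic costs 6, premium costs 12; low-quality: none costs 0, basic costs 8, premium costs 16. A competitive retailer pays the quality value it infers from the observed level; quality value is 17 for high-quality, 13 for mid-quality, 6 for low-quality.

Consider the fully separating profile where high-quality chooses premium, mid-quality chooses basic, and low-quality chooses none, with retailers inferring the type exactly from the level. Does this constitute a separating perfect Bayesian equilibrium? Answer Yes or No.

Separating prices: premium → 17, basic → 13, none → 6.
high-quality (assigned premium): none: 6 − 0 = 6; basic: 13 − 2 = 11; premium: 17 − 4 = 13. high-quality stays.
mid-quality (assigned basic): none: 6 − 0 = 6; basic: 13 − 6 = 7; premium: 17 − 12 = 5. mid-quality stays.
low-quality (assigned none): none: 6 − 0 = 6; basic: 13 − 8 = 5; premium: 17 − 16 = 1. low-quality stays.
Every type prefers its assigned level; separation holds.

Yes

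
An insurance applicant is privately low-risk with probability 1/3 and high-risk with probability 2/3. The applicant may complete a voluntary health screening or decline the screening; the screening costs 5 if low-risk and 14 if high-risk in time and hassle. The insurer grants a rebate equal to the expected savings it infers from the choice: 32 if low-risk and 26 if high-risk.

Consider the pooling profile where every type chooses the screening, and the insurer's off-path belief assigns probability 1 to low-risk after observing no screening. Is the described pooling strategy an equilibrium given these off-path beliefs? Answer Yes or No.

No

On path, the insurer holds the prior and pays 1/3·32 + 2/3·26 = 28. Off path (no screening), believing low-risk, it pays 32.
low-risk: the screening nets 28 − 5 = 23; no screening nets 32. low-risk would deviate.
high-risk: the screening nets 28 − 14 = 14; no screening nets 32. high-risk would deviate.
A type deviates, so pooling fails.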